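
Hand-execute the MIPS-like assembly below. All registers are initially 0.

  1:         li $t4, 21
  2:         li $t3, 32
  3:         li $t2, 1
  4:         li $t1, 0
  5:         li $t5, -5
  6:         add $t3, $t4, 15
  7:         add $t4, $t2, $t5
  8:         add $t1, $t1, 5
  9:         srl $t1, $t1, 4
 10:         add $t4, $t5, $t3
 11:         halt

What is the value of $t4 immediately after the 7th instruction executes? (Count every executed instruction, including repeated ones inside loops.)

-4

$t4=21
$t3=32
$t2=1
$t1=0
$t5=-5
$t3=21+15=36
$t4=1+(-5)=-4
After step 7: $t4 = -4.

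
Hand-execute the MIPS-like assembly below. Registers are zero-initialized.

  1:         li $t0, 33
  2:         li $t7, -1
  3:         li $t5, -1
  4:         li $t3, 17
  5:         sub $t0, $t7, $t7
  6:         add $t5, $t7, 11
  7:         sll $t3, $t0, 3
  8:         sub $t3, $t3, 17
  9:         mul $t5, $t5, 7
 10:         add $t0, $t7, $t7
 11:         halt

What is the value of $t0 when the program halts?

li $t0, 33 → $t0=33
li $t7, -1 → $t7=-1
li $t5, -1 → $t5=-1
li $t3, 17 → $t3=17
sub $t0, $t7, $t7 → $t0=(-1)-(-1)=0
add $t5, $t7, 11 → $t5=(-1)+11=10
sll $t3, $t0, 3 → $t3=0<<3=0
sub $t3, $t3, 17 → $t3=0-17=-17
mul $t5, $t5, 7 → $t5=10*7=70
add $t0, $t7, $t7 → $t0=(-1)+(-1)=-2
halt.

-2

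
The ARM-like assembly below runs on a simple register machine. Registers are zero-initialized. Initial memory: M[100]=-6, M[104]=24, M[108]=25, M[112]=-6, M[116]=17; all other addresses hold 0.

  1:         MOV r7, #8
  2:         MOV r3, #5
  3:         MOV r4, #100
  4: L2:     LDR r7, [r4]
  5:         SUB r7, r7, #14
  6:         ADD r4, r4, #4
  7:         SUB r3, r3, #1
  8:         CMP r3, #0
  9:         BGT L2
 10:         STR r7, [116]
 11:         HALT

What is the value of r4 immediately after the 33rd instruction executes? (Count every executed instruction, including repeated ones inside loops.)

r7=8
r3=5
r4=100
r7=M[100]=-6
r7=(-6)-14=-20
r4=100+4=104
r3=5-1=4
CMP r3, #0  (cmp 4,0)
BGT L2: taken
r7=M[104]=24
r7=24-14=10
r4=104+4=108
r3=4-1=3
CMP r3, #0  (cmp 3,0)
BGT L2: taken
r7=M[108]=25
r7=25-14=11
r4=108+4=112
r3=3-1=2
CMP r3, #0  (cmp 2,0)
BGT L2: taken
r7=M[112]=-6
r7=(-6)-14=-20
r4=112+4=116
r3=2-1=1
CMP r3, #0  (cmp 1,0)
BGT L2: taken
r7=M[116]=17
r7=17-14=3
r4=116+4=120
r3=1-1=0
CMP r3, #0  (cmp 0,0)
BGT L2: not taken
After step 33: r4 = 120.

120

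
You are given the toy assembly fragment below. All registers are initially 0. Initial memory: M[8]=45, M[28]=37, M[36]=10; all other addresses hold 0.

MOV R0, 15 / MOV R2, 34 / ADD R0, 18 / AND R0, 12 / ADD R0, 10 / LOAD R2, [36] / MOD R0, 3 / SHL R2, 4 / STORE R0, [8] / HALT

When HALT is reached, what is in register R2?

MOV R0, 15 → R0=15
MOV R2, 34 → R2=34
ADD R0, 18 → R0=15+18=33
AND R0, 12 → R0=33&12=0
ADD R0, 10 → R0=0+10=10
LOAD R2, [36] → R2=M[36]=10
MOD R0, 3 → R0=10%3=1
SHL R2, 4 → R2=10<<4=160
STORE R0, [8] → M[8]=1
halt.

160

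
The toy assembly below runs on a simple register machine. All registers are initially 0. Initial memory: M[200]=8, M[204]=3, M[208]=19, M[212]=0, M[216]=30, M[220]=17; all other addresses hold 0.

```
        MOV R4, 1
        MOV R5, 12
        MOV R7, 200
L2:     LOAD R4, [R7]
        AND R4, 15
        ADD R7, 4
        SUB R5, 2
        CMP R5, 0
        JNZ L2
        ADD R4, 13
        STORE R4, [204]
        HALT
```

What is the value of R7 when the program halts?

R4=1
R5=12
R7=200
R4=M[200]=8
R4=8&15=8
R7=200+4=204
R5=12-2=10
CMP R5, 0  (cmp 10,0)
JNZ L2: taken
R4=M[204]=3
R4=3&15=3
R7=204+4=208
R5=10-2=8
CMP R5, 0  (cmp 8,0)
JNZ L2: taken
R4=M[208]=19
R4=19&15=3
R7=208+4=212
R5=8-2=6
CMP R5, 0  (cmp 6,0)
JNZ L2: taken
R4=M[212]=0
R4=0&15=0
R7=212+4=216
R5=6-2=4
CMP R5, 0  (cmp 4,0)
JNZ L2: taken
R4=M[216]=30
R4=30&15=14
R7=216+4=220
R5=4-2=2
CMP R5, 0  (cmp 2,0)
JNZ L2: taken
R4=M[220]=17
R4=17&15=1
R7=220+4=224
R5=2-2=0
CMP R5, 0  (cmp 0,0)
JNZ L2: not taken
R4=1+13=14
STORE R4, [204] → M[204]=14
halt.

224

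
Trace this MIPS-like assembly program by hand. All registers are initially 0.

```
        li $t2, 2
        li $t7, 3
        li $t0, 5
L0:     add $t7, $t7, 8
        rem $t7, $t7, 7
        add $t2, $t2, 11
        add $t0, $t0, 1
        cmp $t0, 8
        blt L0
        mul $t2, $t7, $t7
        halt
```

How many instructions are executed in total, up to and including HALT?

after li $t2, 2: $t2=2
after li $t7, 3: $t7=3
after li $t0, 5: $t0=5
after add $t7, $t7, 8: $t7=3+8=11
after rem $t7, $t7, 7: $t7=11%7=4
after add $t2, $t2, 11: $t2=2+11=13
after add $t0, $t0, 1: $t0=5+1=6
cmp $t0, 8  (cmp 6,8)
blt L0: taken
after add $t7, $t7, 8: $t7=4+8=12
after rem $t7, $t7, 7: $t7=12%7=5
after add $t2, $t2, 11: $t2=13+11=24
after add $t0, $t0, 1: $t0=6+1=7
cmp $t0, 8  (cmp 7,8)
blt L0: taken
after add $t7, $t7, 8: $t7=5+8=13
after rem $t7, $t7, 7: $t7=13%7=6
after add $t2, $t2, 11: $t2=24+11=35
after add $t0, $t0, 1: $t0=7+1=8
cmp $t0, 8  (cmp 8,8)
blt L0: not taken
after mul $t2, $t7, $t7: $t2=6*6=36
halt.
Total executed instructions: 23.

23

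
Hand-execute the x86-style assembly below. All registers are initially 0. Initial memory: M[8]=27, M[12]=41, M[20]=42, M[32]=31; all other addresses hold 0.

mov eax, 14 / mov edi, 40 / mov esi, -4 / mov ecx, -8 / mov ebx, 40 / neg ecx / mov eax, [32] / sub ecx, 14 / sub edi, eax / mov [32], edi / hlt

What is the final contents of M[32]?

after mov eax, 14: eax=14
after mov edi, 40: edi=40
after mov esi, -4: esi=-4
after mov ecx, -8: ecx=-8
after mov ebx, 40: ebx=40
after neg ecx: ecx=-(-8)=8
after mov eax, [32]: eax=M[32]=31
after sub ecx, 14: ecx=8-14=-6
after sub edi, eax: edi=40-31=9
mov [32], edi → M[32]=9
halt.

9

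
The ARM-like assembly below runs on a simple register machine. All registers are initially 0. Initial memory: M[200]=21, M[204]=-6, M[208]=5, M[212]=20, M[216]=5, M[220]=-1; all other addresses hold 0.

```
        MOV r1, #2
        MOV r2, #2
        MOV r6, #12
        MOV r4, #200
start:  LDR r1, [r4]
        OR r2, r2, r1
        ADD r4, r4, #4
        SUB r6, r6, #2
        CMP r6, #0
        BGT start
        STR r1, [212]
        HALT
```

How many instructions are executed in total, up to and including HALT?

42

r1=2
r2=2
r6=12
r4=200
r1=M[200]=21
r2=2|21=23
r4=200+4=204
r6=12-2=10
CMP r6, #0  (cmp 10,0)
BGT start: taken
r1=M[204]=-6
r2=23|(-6)=-1
r4=204+4=208
r6=10-2=8
CMP r6, #0  (cmp 8,0)
BGT start: taken
r1=M[208]=5
r2=(-1)|5=-1
r4=208+4=212
r6=8-2=6
CMP r6, #0  (cmp 6,0)
BGT start: taken
r1=M[212]=20
r2=(-1)|20=-1
r4=212+4=216
r6=6-2=4
CMP r6, #0  (cmp 4,0)
BGT start: taken
r1=M[216]=5
r2=(-1)|5=-1
r4=216+4=220
r6=4-2=2
CMP r6, #0  (cmp 2,0)
BGT start: taken
r1=M[220]=-1
r2=(-1)|(-1)=-1
r4=220+4=224
r6=2-2=0
CMP r6, #0  (cmp 0,0)
BGT start: not taken
STR r1, [212] → M[212]=-1
halt.
Total executed instructions: 42.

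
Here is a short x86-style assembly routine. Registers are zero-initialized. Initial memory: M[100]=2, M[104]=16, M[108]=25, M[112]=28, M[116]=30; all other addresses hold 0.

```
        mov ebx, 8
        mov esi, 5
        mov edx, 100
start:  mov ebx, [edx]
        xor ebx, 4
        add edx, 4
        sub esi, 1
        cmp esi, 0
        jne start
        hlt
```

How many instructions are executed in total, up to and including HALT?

mov ebx, 8 → ebx=8
mov esi, 5 → esi=5
mov edx, 100 → edx=100
mov ebx, [edx] → ebx=M[100]=2
xor ebx, 4 → ebx=2^4=6
add edx, 4 → edx=100+4=104
sub esi, 1 → esi=5-1=4
cmp esi, 0  (cmp 4,0)
jne start: taken
mov ebx, [edx] → ebx=M[104]=16
xor ebx, 4 → ebx=16^4=20
add edx, 4 → edx=104+4=108
sub esi, 1 → esi=4-1=3
cmp esi, 0  (cmp 3,0)
jne start: taken
mov ebx, [edx] → ebx=M[108]=25
xor ebx, 4 → ebx=25^4=29
add edx, 4 → edx=108+4=112
sub esi, 1 → esi=3-1=2
cmp esi, 0  (cmp 2,0)
jne start: taken
mov ebx, [edx] → ebx=M[112]=28
xor ebx, 4 → ebx=28^4=24
add edx, 4 → edx=112+4=116
sub esi, 1 → esi=2-1=1
cmp esi, 0  (cmp 1,0)
jne start: taken
mov ebx, [edx] → ebx=M[116]=30
xor ebx, 4 → ebx=30^4=26
add edx, 4 → edx=116+4=120
sub esi, 1 → esi=1-1=0
cmp esi, 0  (cmp 0,0)
jne start: not taken
halt.
Total executed instructions: 34.

34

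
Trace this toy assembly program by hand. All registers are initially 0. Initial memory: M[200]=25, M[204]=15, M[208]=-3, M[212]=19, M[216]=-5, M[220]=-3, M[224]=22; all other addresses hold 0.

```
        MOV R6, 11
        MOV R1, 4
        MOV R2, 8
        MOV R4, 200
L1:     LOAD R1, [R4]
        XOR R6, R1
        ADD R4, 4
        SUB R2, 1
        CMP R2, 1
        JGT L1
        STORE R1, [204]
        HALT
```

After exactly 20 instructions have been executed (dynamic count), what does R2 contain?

R6=11
R1=4
R2=8
R4=200
R1=M[200]=25
R6=11^25=18
R4=200+4=204
R2=8-1=7
CMP R2, 1  (cmp 7,1)
JGT L1: taken
R1=M[204]=15
R6=18^15=29
R4=204+4=208
R2=7-1=6
CMP R2, 1  (cmp 6,1)
JGT L1: taken
R1=M[208]=-3
R6=29^(-3)=-32
R4=208+4=212
R2=6-1=5
After step 20: R2 = 5.

5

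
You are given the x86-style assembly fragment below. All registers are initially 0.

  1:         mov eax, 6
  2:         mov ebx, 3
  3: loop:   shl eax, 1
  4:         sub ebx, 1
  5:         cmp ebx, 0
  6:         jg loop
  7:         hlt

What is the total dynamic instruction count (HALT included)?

after mov eax, 6: eax=6
after mov ebx, 3: ebx=3
after shl eax, 1: eax=6<<1=12
after sub ebx, 1: ebx=3-1=2
cmp ebx, 0  (cmp 2,0)
jg loop: taken
after shl eax, 1: eax=12<<1=24
after sub ebx, 1: ebx=2-1=1
cmp ebx, 0  (cmp 1,0)
jg loop: taken
after shl eax, 1: eax=24<<1=48
after sub ebx, 1: ebx=1-1=0
cmp ebx, 0  (cmp 0,0)
jg loop: not taken
halt.
Total executed instructions: 15.

15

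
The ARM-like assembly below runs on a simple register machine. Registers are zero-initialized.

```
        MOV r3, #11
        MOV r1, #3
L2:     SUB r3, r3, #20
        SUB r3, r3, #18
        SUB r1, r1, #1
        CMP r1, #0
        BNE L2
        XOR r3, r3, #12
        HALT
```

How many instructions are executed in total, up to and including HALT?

19

r3=11
r1=3
r3=11-20=-9
r3=(-9)-18=-27
r1=3-1=2
CMP r1, #0  (cmp 2,0)
BNE L2: taken
r3=(-27)-20=-47
r3=(-47)-18=-65
r1=2-1=1
CMP r1, #0  (cmp 1,0)
BNE L2: taken
r3=(-65)-20=-85
r3=(-85)-18=-103
r1=1-1=0
CMP r1, #0  (cmp 0,0)
BNE L2: not taken
r3=(-103)^12=-107
halt.
Total executed instructions: 19.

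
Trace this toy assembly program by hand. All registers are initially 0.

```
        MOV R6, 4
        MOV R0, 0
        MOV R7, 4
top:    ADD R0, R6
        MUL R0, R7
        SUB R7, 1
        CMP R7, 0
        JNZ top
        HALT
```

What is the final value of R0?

132

R6=4
R0=0
R7=4
R0=0+4=4
R0=4*4=16
R7=4-1=3
CMP R7, 0  (cmp 3,0)
JNZ top: taken
R0=16+4=20
R0=20*3=60
R7=3-1=2
CMP R7, 0  (cmp 2,0)
JNZ top: taken
R0=60+4=64
R0=64*2=128
R7=2-1=1
CMP R7, 0  (cmp 1,0)
JNZ top: taken
R0=128+4=132
R0=132*1=132
R7=1-1=0
CMP R7, 0  (cmp 0,0)
JNZ top: not taken
halt.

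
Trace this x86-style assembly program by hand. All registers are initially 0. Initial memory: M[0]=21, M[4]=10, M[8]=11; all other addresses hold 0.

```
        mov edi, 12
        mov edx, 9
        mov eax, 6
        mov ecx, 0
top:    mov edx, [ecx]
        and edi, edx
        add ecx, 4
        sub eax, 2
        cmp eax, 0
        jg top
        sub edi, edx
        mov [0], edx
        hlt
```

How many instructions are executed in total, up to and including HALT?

after mov edi, 12: edi=12
after mov edx, 9: edx=9
after mov eax, 6: eax=6
after mov ecx, 0: ecx=0
after mov edx, [ecx]: edx=M[0]=21
after and edi, edx: edi=12&21=4
after add ecx, 4: ecx=0+4=4
after sub eax, 2: eax=6-2=4
cmp eax, 0  (cmp 4,0)
jg top: taken
after mov edx, [ecx]: edx=M[4]=10
after and edi, edx: edi=4&10=0
after add ecx, 4: ecx=4+4=8
after sub eax, 2: eax=4-2=2
cmp eax, 0  (cmp 2,0)
jg top: taken
after mov edx, [ecx]: edx=M[8]=11
after and edi, edx: edi=0&11=0
after add ecx, 4: ecx=8+4=12
after sub eax, 2: eax=2-2=0
cmp eax, 0  (cmp 0,0)
jg top: not taken
after sub edi, edx: edi=0-11=-11
mov [0], edx → M[0]=11
halt.
Total executed instructions: 25.

25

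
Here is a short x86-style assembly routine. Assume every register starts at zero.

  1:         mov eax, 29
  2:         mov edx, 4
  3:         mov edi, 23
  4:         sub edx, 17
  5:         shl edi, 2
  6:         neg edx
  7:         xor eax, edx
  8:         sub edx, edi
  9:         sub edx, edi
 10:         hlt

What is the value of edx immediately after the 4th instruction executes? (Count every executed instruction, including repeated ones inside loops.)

mov eax, 29 → eax=29
mov edx, 4 → edx=4
mov edi, 23 → edi=23
sub edx, 17 → edx=4-17=-13
After step 4: edx = -13.

-13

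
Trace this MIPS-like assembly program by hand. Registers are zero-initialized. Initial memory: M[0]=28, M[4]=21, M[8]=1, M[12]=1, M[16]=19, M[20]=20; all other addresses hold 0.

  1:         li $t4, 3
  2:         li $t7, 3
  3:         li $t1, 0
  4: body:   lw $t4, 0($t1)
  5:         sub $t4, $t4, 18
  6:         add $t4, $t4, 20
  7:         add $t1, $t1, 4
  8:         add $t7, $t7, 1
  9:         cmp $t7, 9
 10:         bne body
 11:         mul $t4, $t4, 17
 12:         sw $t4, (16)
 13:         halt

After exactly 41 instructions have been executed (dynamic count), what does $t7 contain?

after li $t4, 3: $t4=3
after li $t7, 3: $t7=3
after li $t1, 0: $t1=0
after lw $t4, 0($t1): $t4=M[0]=28
after sub $t4, $t4, 18: $t4=28-18=10
after add $t4, $t4, 20: $t4=10+20=30
after add $t1, $t1, 4: $t1=0+4=4
after add $t7, $t7, 1: $t7=3+1=4
cmp $t7, 9  (cmp 4,9)
bne body: taken
after lw $t4, 0($t1): $t4=M[4]=21
after sub $t4, $t4, 18: $t4=21-18=3
after add $t4, $t4, 20: $t4=3+20=23
after add $t1, $t1, 4: $t1=4+4=8
after add $t7, $t7, 1: $t7=4+1=5
cmp $t7, 9  (cmp 5,9)
bne body: taken
after lw $t4, 0($t1): $t4=M[8]=1
after sub $t4, $t4, 18: $t4=1-18=-17
after add $t4, $t4, 20: $t4=(-17)+20=3
after add $t1, $t1, 4: $t1=8+4=12
after add $t7, $t7, 1: $t7=5+1=6
cmp $t7, 9  (cmp 6,9)
bne body: taken
after lw $t4, 0($t1): $t4=M[12]=1
after sub $t4, $t4, 18: $t4=1-18=-17
after add $t4, $t4, 20: $t4=(-17)+20=3
after add $t1, $t1, 4: $t1=12+4=16
after add $t7, $t7, 1: $t7=6+1=7
cmp $t7, 9  (cmp 7,9)
bne body: taken
after lw $t4, 0($t1): $t4=M[16]=19
after sub $t4, $t4, 18: $t4=19-18=1
after add $t4, $t4, 20: $t4=1+20=21
after add $t1, $t1, 4: $t1=16+4=20
after add $t7, $t7, 1: $t7=7+1=8
cmp $t7, 9  (cmp 8,9)
bne body: taken
after lw $t4, 0($t1): $t4=M[20]=20
after sub $t4, $t4, 18: $t4=20-18=2
after add $t4, $t4, 20: $t4=2+20=22
After step 41: $t7 = 8.

8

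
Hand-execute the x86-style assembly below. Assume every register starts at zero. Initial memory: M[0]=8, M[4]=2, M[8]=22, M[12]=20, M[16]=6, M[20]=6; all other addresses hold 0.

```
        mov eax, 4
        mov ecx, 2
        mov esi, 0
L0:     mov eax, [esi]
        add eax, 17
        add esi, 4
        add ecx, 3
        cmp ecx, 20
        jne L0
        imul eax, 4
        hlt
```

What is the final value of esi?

24

eax=4
ecx=2
esi=0
eax=M[0]=8
eax=8+17=25
esi=0+4=4
ecx=2+3=5
cmp ecx, 20  (cmp 5,20)
jne L0: taken
eax=M[4]=2
eax=2+17=19
esi=4+4=8
ecx=5+3=8
cmp ecx, 20  (cmp 8,20)
jne L0: taken
eax=M[8]=22
eax=22+17=39
esi=8+4=12
ecx=8+3=11
cmp ecx, 20  (cmp 11,20)
jne L0: taken
eax=M[12]=20
eax=20+17=37
esi=12+4=16
ecx=11+3=14
cmp ecx, 20  (cmp 14,20)
jne L0: taken
eax=M[16]=6
eax=6+17=23
esi=16+4=20
ecx=14+3=17
cmp ecx, 20  (cmp 17,20)
jne L0: taken
eax=M[20]=6
eax=6+17=23
esi=20+4=24
ecx=17+3=20
cmp ecx, 20  (cmp 20,20)
jne L0: not taken
eax=23*4=92
halt.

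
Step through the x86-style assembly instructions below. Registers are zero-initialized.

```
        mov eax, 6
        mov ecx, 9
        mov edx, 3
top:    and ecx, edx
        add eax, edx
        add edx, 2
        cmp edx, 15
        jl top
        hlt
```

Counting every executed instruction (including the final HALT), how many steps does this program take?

34

after mov eax, 6: eax=6
after mov ecx, 9: ecx=9
after mov edx, 3: edx=3
after and ecx, edx: ecx=9&3=1
after add eax, edx: eax=6+3=9
after add edx, 2: edx=3+2=5
cmp edx, 15  (cmp 5,15)
jl top: taken
after and ecx, edx: ecx=1&5=1
after add eax, edx: eax=9+5=14
after add edx, 2: edx=5+2=7
cmp edx, 15  (cmp 7,15)
jl top: taken
after and ecx, edx: ecx=1&7=1
after add eax, edx: eax=14+7=21
after add edx, 2: edx=7+2=9
cmp edx, 15  (cmp 9,15)
jl top: taken
after and ecx, edx: ecx=1&9=1
after add eax, edx: eax=21+9=30
after add edx, 2: edx=9+2=11
cmp edx, 15  (cmp 11,15)
jl top: taken
after and ecx, edx: ecx=1&11=1
after add eax, edx: eax=30+11=41
after add edx, 2: edx=11+2=13
cmp edx, 15  (cmp 13,15)
jl top: taken
after and ecx, edx: ecx=1&13=1
after add eax, edx: eax=41+13=54
after add edx, 2: edx=13+2=15
cmp edx, 15  (cmp 15,15)
jl top: not taken
halt.
Total executed instructions: 34.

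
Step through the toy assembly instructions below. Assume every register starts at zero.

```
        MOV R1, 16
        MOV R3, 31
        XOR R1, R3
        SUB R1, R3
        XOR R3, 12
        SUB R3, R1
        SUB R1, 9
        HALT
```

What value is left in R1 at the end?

-25

MOV R1, 16 → R1=16
MOV R3, 31 → R3=31
XOR R1, R3 → R1=16^31=15
SUB R1, R3 → R1=15-31=-16
XOR R3, 12 → R3=31^12=19
SUB R3, R1 → R3=19-(-16)=35
SUB R1, 9 → R1=(-16)-9=-25
halt.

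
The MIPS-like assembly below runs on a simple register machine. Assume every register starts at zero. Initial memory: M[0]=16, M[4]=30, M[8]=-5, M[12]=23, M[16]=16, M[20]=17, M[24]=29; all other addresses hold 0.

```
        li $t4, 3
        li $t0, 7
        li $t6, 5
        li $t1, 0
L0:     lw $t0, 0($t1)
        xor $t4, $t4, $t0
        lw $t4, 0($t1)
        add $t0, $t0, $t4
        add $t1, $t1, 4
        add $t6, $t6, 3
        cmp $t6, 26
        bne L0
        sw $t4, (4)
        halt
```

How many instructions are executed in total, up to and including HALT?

62

after li $t4, 3: $t4=3
after li $t0, 7: $t0=7
after li $t6, 5: $t6=5
after li $t1, 0: $t1=0
after lw $t0, 0($t1): $t0=M[0]=16
after xor $t4, $t4, $t0: $t4=3^16=19
after lw $t4, 0($t1): $t4=M[0]=16
after add $t0, $t0, $t4: $t0=16+16=32
after add $t1, $t1, 4: $t1=0+4=4
after add $t6, $t6, 3: $t6=5+3=8
cmp $t6, 26  (cmp 8,26)
bne L0: taken
after lw $t0, 0($t1): $t0=M[4]=30
after xor $t4, $t4, $t0: $t4=16^30=14
after lw $t4, 0($t1): $t4=M[4]=30
after add $t0, $t0, $t4: $t0=30+30=60
after add $t1, $t1, 4: $t1=4+4=8
after add $t6, $t6, 3: $t6=8+3=11
cmp $t6, 26  (cmp 11,26)
bne L0: taken
after lw $t0, 0($t1): $t0=M[8]=-5
after xor $t4, $t4, $t0: $t4=30^(-5)=-27
after lw $t4, 0($t1): $t4=M[8]=-5
after add $t0, $t0, $t4: $t0=(-5)+(-5)=-10
after add $t1, $t1, 4: $t1=8+4=12
after add $t6, $t6, 3: $t6=11+3=14
cmp $t6, 26  (cmp 14,26)
bne L0: taken
after lw $t0, 0($t1): $t0=M[12]=23
after xor $t4, $t4, $t0: $t4=(-5)^23=-20
after lw $t4, 0($t1): $t4=M[12]=23
after add $t0, $t0, $t4: $t0=23+23=46
after add $t1, $t1, 4: $t1=12+4=16
after add $t6, $t6, 3: $t6=14+3=17
cmp $t6, 26  (cmp 17,26)
bne L0: taken
after lw $t0, 0($t1): $t0=M[16]=16
after xor $t4, $t4, $t0: $t4=23^16=7
after lw $t4, 0($t1): $t4=M[16]=16
after add $t0, $t0, $t4: $t0=16+16=32
after add $t1, $t1, 4: $t1=16+4=20
after add $t6, $t6, 3: $t6=17+3=20
cmp $t6, 26  (cmp 20,26)
bne L0: taken
after lw $t0, 0($t1): $t0=M[20]=17
after xor $t4, $t4, $t0: $t4=16^17=1
after lw $t4, 0($t1): $t4=M[20]=17
after add $t0, $t0, $t4: $t0=17+17=34
after add $t1, $t1, 4: $t1=20+4=24
after add $t6, $t6, 3: $t6=20+3=23
cmp $t6, 26  (cmp 23,26)
bne L0: taken
after lw $t0, 0($t1): $t0=M[24]=29
after xor $t4, $t4, $t0: $t4=17^29=12
after lw $t4, 0($t1): $t4=M[24]=29
after add $t0, $t0, $t4: $t0=29+29=58
after add $t1, $t1, 4: $t1=24+4=28
after add $t6, $t6, 3: $t6=23+3=26
cmp $t6, 26  (cmp 26,26)
bne L0: not taken
sw $t4, (4) → M[4]=29
halt.
Total executed instructions: 62.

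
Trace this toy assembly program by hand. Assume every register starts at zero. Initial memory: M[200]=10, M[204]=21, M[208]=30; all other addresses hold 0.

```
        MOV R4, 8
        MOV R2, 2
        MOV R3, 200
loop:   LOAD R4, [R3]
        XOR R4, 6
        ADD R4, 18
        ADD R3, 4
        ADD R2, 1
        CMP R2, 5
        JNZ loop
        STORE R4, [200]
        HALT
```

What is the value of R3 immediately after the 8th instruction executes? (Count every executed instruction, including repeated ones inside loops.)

MOV R4, 8 → R4=8
MOV R2, 2 → R2=2
MOV R3, 200 → R3=200
LOAD R4, [R3] → R4=M[200]=10
XOR R4, 6 → R4=10^6=12
ADD R4, 18 → R4=12+18=30
ADD R3, 4 → R3=200+4=204
ADD R2, 1 → R2=2+1=3
After step 8: R3 = 204.

204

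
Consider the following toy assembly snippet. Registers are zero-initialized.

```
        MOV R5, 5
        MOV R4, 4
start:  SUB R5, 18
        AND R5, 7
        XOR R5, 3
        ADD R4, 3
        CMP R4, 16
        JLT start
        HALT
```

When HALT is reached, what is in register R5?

R5=5
R4=4
R5=5-18=-13
R5=(-13)&7=3
R5=3^3=0
R4=4+3=7
CMP R4, 16  (cmp 7,16)
JLT start: taken
R5=0-18=-18
R5=(-18)&7=6
R5=6^3=5
R4=7+3=10
CMP R4, 16  (cmp 10,16)
JLT start: taken
R5=5-18=-13
R5=(-13)&7=3
R5=3^3=0
R4=10+3=13
CMP R4, 16  (cmp 13,16)
JLT start: taken
R5=0-18=-18
R5=(-18)&7=6
R5=6^3=5
R4=13+3=16
CMP R4, 16  (cmp 16,16)
JLT start: not taken
halt.

5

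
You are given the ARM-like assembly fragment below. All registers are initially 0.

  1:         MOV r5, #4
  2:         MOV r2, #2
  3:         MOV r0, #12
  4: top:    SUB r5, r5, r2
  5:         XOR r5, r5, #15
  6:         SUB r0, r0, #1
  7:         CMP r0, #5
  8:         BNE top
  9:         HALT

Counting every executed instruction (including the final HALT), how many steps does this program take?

39

MOV r5, #4 → r5=4
MOV r2, #2 → r2=2
MOV r0, #12 → r0=12
SUB r5, r5, r2 → r5=4-2=2
XOR r5, r5, #15 → r5=2^15=13
SUB r0, r0, #1 → r0=12-1=11
CMP r0, #5  (cmp 11,5)
BNE top: taken
SUB r5, r5, r2 → r5=13-2=11
XOR r5, r5, #15 → r5=11^15=4
SUB r0, r0, #1 → r0=11-1=10
CMP r0, #5  (cmp 10,5)
BNE top: taken
SUB r5, r5, r2 → r5=4-2=2
XOR r5, r5, #15 → r5=2^15=13
SUB r0, r0, #1 → r0=10-1=9
CMP r0, #5  (cmp 9,5)
BNE top: taken
SUB r5, r5, r2 → r5=13-2=11
XOR r5, r5, #15 → r5=11^15=4
SUB r0, r0, #1 → r0=9-1=8
CMP r0, #5  (cmp 8,5)
BNE top: taken
SUB r5, r5, r2 → r5=4-2=2
XOR r5, r5, #15 → r5=2^15=13
SUB r0, r0, #1 → r0=8-1=7
CMP r0, #5  (cmp 7,5)
BNE top: taken
SUB r5, r5, r2 → r5=13-2=11
XOR r5, r5, #15 → r5=11^15=4
SUB r0, r0, #1 → r0=7-1=6
CMP r0, #5  (cmp 6,5)
BNE top: taken
SUB r5, r5, r2 → r5=4-2=2
XOR r5, r5, #15 → r5=2^15=13
SUB r0, r0, #1 → r0=6-1=5
CMP r0, #5  (cmp 5,5)
BNE top: not taken
halt.
Total executed instructions: 39.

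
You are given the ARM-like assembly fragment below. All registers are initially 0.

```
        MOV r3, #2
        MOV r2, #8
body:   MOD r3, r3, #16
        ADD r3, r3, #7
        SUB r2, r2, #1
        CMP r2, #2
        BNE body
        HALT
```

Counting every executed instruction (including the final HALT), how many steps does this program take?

33

after MOV r3, #2: r3=2
after MOV r2, #8: r2=8
after MOD r3, r3, #16: r3=2%16=2
after ADD r3, r3, #7: r3=2+7=9
after SUB r2, r2, #1: r2=8-1=7
CMP r2, #2  (cmp 7,2)
BNE body: taken
after MOD r3, r3, #16: r3=9%16=9
after ADD r3, r3, #7: r3=9+7=16
after SUB r2, r2, #1: r2=7-1=6
CMP r2, #2  (cmp 6,2)
BNE body: taken
after MOD r3, r3, #16: r3=16%16=0
after ADD r3, r3, #7: r3=0+7=7
after SUB r2, r2, #1: r2=6-1=5
CMP r2, #2  (cmp 5,2)
BNE body: taken
after MOD r3, r3, #16: r3=7%16=7
after ADD r3, r3, #7: r3=7+7=14
after SUB r2, r2, #1: r2=5-1=4
CMP r2, #2  (cmp 4,2)
BNE body: taken
after MOD r3, r3, #16: r3=14%16=14
after ADD r3, r3, #7: r3=14+7=21
after SUB r2, r2, #1: r2=4-1=3
CMP r2, #2  (cmp 3,2)
BNE body: taken
after MOD r3, r3, #16: r3=21%16=5
after ADD r3, r3, #7: r3=5+7=12
after SUB r2, r2, #1: r2=3-1=2
CMP r2, #2  (cmp 2,2)
BNE body: not taken
halt.
Total executed instructions: 33.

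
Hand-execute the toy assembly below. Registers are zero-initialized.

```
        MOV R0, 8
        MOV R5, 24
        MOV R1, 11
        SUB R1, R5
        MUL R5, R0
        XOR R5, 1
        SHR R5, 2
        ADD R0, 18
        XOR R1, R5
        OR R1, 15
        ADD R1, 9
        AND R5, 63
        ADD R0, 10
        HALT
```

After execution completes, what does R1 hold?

-40

R0=8
R5=24
R1=11
R1=11-24=-13
R5=24*8=192
R5=192^1=193
R5=193>>2=48
R0=8+18=26
R1=(-13)^48=-61
R1=(-61)|15=-49
R1=(-49)+9=-40
R5=48&63=48
R0=26+10=36
halt.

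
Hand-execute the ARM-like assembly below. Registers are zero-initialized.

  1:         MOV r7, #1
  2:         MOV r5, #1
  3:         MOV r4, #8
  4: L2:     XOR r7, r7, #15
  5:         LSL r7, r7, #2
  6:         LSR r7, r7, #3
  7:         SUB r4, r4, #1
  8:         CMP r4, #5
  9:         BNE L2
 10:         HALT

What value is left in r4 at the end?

r7=1
r5=1
r4=8
r7=1^15=14
r7=14<<2=56
r7=56>>3=7
r4=8-1=7
CMP r4, #5  (cmp 7,5)
BNE L2: taken
r7=7^15=8
r7=8<<2=32
r7=32>>3=4
r4=7-1=6
CMP r4, #5  (cmp 6,5)
BNE L2: taken
r7=4^15=11
r7=11<<2=44
r7=44>>3=5
r4=6-1=5
CMP r4, #5  (cmp 5,5)
BNE L2: not taken
halt.

5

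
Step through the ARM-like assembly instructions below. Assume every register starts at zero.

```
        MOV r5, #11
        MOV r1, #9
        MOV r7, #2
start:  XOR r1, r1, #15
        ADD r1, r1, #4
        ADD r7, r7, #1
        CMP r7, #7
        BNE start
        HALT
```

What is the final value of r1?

r5=11
r1=9
r7=2
r1=9^15=6
r1=6+4=10
r7=2+1=3
CMP r7, #7  (cmp 3,7)
BNE start: taken
r1=10^15=5
r1=5+4=9
r7=3+1=4
CMP r7, #7  (cmp 4,7)
BNE start: taken
r1=9^15=6
r1=6+4=10
r7=4+1=5
CMP r7, #7  (cmp 5,7)
BNE start: taken
r1=10^15=5
r1=5+4=9
r7=5+1=6
CMP r7, #7  (cmp 6,7)
BNE start: taken
r1=9^15=6
r1=6+4=10
r7=6+1=7
CMP r7, #7  (cmp 7,7)
BNE start: not taken
halt.

10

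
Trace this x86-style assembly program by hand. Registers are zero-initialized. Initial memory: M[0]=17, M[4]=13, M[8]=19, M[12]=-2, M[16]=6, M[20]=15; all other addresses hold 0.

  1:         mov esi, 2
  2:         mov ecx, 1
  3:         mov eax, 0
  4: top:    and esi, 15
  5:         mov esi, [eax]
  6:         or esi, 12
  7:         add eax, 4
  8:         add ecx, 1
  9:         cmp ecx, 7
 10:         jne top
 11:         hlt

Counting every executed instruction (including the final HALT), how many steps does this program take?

after mov esi, 2: esi=2
after mov ecx, 1: ecx=1
after mov eax, 0: eax=0
after and esi, 15: esi=2&15=2
after mov esi, [eax]: esi=M[0]=17
after or esi, 12: esi=17|12=29
after add eax, 4: eax=0+4=4
after add ecx, 1: ecx=1+1=2
cmp ecx, 7  (cmp 2,7)
jne top: taken
after and esi, 15: esi=29&15=13
after mov esi, [eax]: esi=M[4]=13
after or esi, 12: esi=13|12=13
after add eax, 4: eax=4+4=8
after add ecx, 1: ecx=2+1=3
cmp ecx, 7  (cmp 3,7)
jne top: taken
after and esi, 15: esi=13&15=13
after mov esi, [eax]: esi=M[8]=19
after or esi, 12: esi=19|12=31
after add eax, 4: eax=8+4=12
after add ecx, 1: ecx=3+1=4
cmp ecx, 7  (cmp 4,7)
jne top: taken
after and esi, 15: esi=31&15=15
after mov esi, [eax]: esi=M[12]=-2
after or esi, 12: esi=(-2)|12=-2
after add eax, 4: eax=12+4=16
after add ecx, 1: ecx=4+1=5
cmp ecx, 7  (cmp 5,7)
jne top: taken
after and esi, 15: esi=(-2)&15=14
after mov esi, [eax]: esi=M[16]=6
after or esi, 12: esi=6|12=14
after add eax, 4: eax=16+4=20
after add ecx, 1: ecx=5+1=6
cmp ecx, 7  (cmp 6,7)
jne top: taken
after and esi, 15: esi=14&15=14
after mov esi, [eax]: esi=M[20]=15
after or esi, 12: esi=15|12=15
after add eax, 4: eax=20+4=24
after add ecx, 1: ecx=6+1=7
cmp ecx, 7  (cmp 7,7)
jne top: not taken
halt.
Total executed instructions: 46.

46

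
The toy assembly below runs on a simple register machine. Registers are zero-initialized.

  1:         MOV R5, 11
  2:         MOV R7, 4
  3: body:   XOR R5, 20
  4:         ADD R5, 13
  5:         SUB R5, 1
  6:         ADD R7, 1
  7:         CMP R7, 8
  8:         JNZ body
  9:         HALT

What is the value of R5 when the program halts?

R5=11
R7=4
R5=11^20=31
R5=31+13=44
R5=44-1=43
R7=4+1=5
CMP R7, 8  (cmp 5,8)
JNZ body: taken
R5=43^20=63
R5=63+13=76
R5=76-1=75
R7=5+1=6
CMP R7, 8  (cmp 6,8)
JNZ body: taken
R5=75^20=95
R5=95+13=108
R5=108-1=107
R7=6+1=7
CMP R7, 8  (cmp 7,8)
JNZ body: taken
R5=107^20=127
R5=127+13=140
R5=140-1=139
R7=7+1=8
CMP R7, 8  (cmp 8,8)
JNZ body: not taken
halt.

139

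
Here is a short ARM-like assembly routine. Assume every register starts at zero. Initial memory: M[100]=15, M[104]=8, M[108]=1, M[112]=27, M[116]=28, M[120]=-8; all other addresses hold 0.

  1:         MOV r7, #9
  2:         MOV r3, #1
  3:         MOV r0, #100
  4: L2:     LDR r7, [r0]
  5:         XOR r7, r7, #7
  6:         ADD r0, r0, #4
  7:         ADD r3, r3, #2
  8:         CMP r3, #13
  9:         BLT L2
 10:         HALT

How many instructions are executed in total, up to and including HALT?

40

after MOV r7, #9: r7=9
after MOV r3, #1: r3=1
after MOV r0, #100: r0=100
after LDR r7, [r0]: r7=M[100]=15
after XOR r7, r7, #7: r7=15^7=8
after ADD r0, r0, #4: r0=100+4=104
after ADD r3, r3, #2: r3=1+2=3
CMP r3, #13  (cmp 3,13)
BLT L2: taken
after LDR r7, [r0]: r7=M[104]=8
after XOR r7, r7, #7: r7=8^7=15
after ADD r0, r0, #4: r0=104+4=108
after ADD r3, r3, #2: r3=3+2=5
CMP r3, #13  (cmp 5,13)
BLT L2: taken
after LDR r7, [r0]: r7=M[108]=1
after XOR r7, r7, #7: r7=1^7=6
after ADD r0, r0, #4: r0=108+4=112
after ADD r3, r3, #2: r3=5+2=7
CMP r3, #13  (cmp 7,13)
BLT L2: taken
after LDR r7, [r0]: r7=M[112]=27
after XOR r7, r7, #7: r7=27^7=28
after ADD r0, r0, #4: r0=112+4=116
after ADD r3, r3, #2: r3=7+2=9
CMP r3, #13  (cmp 9,13)
BLT L2: taken
after LDR r7, [r0]: r7=M[116]=28
after XOR r7, r7, #7: r7=28^7=27
after ADD r0, r0, #4: r0=116+4=120
after ADD r3, r3, #2: r3=9+2=11
CMP r3, #13  (cmp 11,13)
BLT L2: taken
after LDR r7, [r0]: r7=M[120]=-8
after XOR r7, r7, #7: r7=(-8)^7=-1
after ADD r0, r0, #4: r0=120+4=124
after ADD r3, r3, #2: r3=11+2=13
CMP r3, #13  (cmp 13,13)
BLT L2: not taken
halt.
Total executed instructions: 40.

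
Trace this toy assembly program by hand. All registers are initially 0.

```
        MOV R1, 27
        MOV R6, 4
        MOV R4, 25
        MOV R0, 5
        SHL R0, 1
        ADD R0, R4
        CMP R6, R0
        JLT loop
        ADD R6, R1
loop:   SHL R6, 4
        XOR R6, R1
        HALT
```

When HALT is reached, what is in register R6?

after MOV R1, 27: R1=27
after MOV R6, 4: R6=4
after MOV R4, 25: R4=25
after MOV R0, 5: R0=5
after SHL R0, 1: R0=5<<1=10
after ADD R0, R4: R0=10+25=35
CMP R6, R0  (cmp 4,35)
JLT loop: taken
after SHL R6, 4: R6=4<<4=64
after XOR R6, R1: R6=64^27=91
halt.

91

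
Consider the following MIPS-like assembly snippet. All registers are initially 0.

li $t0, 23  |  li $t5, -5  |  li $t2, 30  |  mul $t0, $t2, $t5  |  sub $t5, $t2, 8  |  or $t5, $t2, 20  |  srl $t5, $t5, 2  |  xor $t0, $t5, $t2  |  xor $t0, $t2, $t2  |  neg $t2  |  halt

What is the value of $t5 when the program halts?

after li $t0, 23: $t0=23
after li $t5, -5: $t5=-5
after li $t2, 30: $t2=30
after mul $t0, $t2, $t5: $t0=30*(-5)=-150
after sub $t5, $t2, 8: $t5=30-8=22
after or $t5, $t2, 20: $t5=30|20=30
after srl $t5, $t5, 2: $t5=30>>2=7
after xor $t0, $t5, $t2: $t0=7^30=25
after xor $t0, $t2, $t2: $t0=30^30=0
after neg $t2: $t2=-(30)=-30
halt.

7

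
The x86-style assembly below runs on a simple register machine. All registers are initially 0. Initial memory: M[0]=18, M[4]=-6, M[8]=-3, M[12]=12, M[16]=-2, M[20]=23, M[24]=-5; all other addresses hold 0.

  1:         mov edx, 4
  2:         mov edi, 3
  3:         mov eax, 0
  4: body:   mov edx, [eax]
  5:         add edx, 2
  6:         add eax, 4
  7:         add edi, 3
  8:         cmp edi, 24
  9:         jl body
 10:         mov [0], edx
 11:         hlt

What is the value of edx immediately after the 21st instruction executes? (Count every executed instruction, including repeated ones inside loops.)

mov edx, 4 → edx=4
mov edi, 3 → edi=3
mov eax, 0 → eax=0
mov edx, [eax] → edx=M[0]=18
add edx, 2 → edx=18+2=20
add eax, 4 → eax=0+4=4
add edi, 3 → edi=3+3=6
cmp edi, 24  (cmp 6,24)
jl body: taken
mov edx, [eax] → edx=M[4]=-6
add edx, 2 → edx=(-6)+2=-4
add eax, 4 → eax=4+4=8
add edi, 3 → edi=6+3=9
cmp edi, 24  (cmp 9,24)
jl body: taken
mov edx, [eax] → edx=M[8]=-3
add edx, 2 → edx=(-3)+2=-1
add eax, 4 → eax=8+4=12
add edi, 3 → edi=9+3=12
cmp edi, 24  (cmp 12,24)
jl body: taken
After step 21: edx = -1.

-1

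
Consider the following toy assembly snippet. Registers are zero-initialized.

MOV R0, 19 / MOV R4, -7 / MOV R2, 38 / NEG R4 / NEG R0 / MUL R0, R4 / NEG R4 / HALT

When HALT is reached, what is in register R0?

-133

after MOV R0, 19: R0=19
after MOV R4, -7: R4=-7
after MOV R2, 38: R2=38
after NEG R4: R4=-(-7)=7
after NEG R0: R0=-(19)=-19
after MUL R0, R4: R0=(-19)*7=-133
after NEG R4: R4=-(7)=-7
halt.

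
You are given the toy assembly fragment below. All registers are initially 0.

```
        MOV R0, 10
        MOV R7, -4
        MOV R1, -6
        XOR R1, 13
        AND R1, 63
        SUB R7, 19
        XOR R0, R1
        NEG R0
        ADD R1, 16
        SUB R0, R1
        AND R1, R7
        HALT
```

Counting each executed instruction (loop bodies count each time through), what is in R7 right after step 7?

-23

MOV R0, 10 → R0=10
MOV R7, -4 → R7=-4
MOV R1, -6 → R1=-6
XOR R1, 13 → R1=(-6)^13=-9
AND R1, 63 → R1=(-9)&63=55
SUB R7, 19 → R7=(-4)-19=-23
XOR R0, R1 → R0=10^55=61
After step 7: R7 = -23.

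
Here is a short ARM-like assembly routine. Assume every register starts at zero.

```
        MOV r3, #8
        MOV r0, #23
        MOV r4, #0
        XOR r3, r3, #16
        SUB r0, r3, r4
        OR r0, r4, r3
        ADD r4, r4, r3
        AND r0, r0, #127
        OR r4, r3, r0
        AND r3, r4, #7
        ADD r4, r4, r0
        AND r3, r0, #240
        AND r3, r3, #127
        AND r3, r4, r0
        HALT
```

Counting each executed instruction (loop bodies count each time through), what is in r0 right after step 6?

r3=8
r0=23
r4=0
r3=8^16=24
r0=24-0=24
r0=0|24=24
After step 6: r0 = 24.

24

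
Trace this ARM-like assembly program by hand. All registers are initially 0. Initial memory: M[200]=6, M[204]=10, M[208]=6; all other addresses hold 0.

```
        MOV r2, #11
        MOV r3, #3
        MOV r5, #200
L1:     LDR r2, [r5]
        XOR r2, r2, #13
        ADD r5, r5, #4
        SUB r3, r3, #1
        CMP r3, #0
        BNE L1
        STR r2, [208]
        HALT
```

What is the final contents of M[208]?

after MOV r2, #11: r2=11
after MOV r3, #3: r3=3
after MOV r5, #200: r5=200
after LDR r2, [r5]: r2=M[200]=6
after XOR r2, r2, #13: r2=6^13=11
after ADD r5, r5, #4: r5=200+4=204
after SUB r3, r3, #1: r3=3-1=2
CMP r3, #0  (cmp 2,0)
BNE L1: taken
after LDR r2, [r5]: r2=M[204]=10
after XOR r2, r2, #13: r2=10^13=7
after ADD r5, r5, #4: r5=204+4=208
after SUB r3, r3, #1: r3=2-1=1
CMP r3, #0  (cmp 1,0)
BNE L1: taken
after LDR r2, [r5]: r2=M[208]=6
after XOR r2, r2, #13: r2=6^13=11
after ADD r5, r5, #4: r5=208+4=212
after SUB r3, r3, #1: r3=1-1=0
CMP r3, #0  (cmp 0,0)
BNE L1: not taken
STR r2, [208] → M[208]=11
halt.

11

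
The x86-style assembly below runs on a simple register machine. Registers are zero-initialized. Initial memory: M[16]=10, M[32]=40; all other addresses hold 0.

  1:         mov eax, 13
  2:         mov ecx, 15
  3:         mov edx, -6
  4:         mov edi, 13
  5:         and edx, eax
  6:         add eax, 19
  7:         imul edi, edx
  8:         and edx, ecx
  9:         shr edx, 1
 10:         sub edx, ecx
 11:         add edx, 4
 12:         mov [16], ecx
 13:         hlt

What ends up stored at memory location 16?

15

eax=13
ecx=15
edx=-6
edi=13
edx=(-6)&13=8
eax=13+19=32
edi=13*8=104
edx=8&15=8
edx=8>>1=4
edx=4-15=-11
edx=(-11)+4=-7
mov [16], ecx → M[16]=15
halt.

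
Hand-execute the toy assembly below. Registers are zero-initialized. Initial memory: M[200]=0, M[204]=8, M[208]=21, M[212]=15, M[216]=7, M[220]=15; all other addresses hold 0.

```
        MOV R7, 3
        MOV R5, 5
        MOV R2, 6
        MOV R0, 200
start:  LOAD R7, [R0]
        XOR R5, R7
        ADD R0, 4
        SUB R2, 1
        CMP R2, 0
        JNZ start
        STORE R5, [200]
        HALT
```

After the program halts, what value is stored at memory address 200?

31

after MOV R7, 3: R7=3
after MOV R5, 5: R5=5
after MOV R2, 6: R2=6
after MOV R0, 200: R0=200
after LOAD R7, [R0]: R7=M[200]=0
after XOR R5, R7: R5=5^0=5
after ADD R0, 4: R0=200+4=204
after SUB R2, 1: R2=6-1=5
CMP R2, 0  (cmp 5,0)
JNZ start: taken
after LOAD R7, [R0]: R7=M[204]=8
after XOR R5, R7: R5=5^8=13
after ADD R0, 4: R0=204+4=208
after SUB R2, 1: R2=5-1=4
CMP R2, 0  (cmp 4,0)
JNZ start: taken
after LOAD R7, [R0]: R7=M[208]=21
after XOR R5, R7: R5=13^21=24
after ADD R0, 4: R0=208+4=212
after SUB R2, 1: R2=4-1=3
CMP R2, 0  (cmp 3,0)
JNZ start: taken
after LOAD R7, [R0]: R7=M[212]=15
after XOR R5, R7: R5=24^15=23
after ADD R0, 4: R0=212+4=216
after SUB R2, 1: R2=3-1=2
CMP R2, 0  (cmp 2,0)
JNZ start: taken
after LOAD R7, [R0]: R7=M[216]=7
after XOR R5, R7: R5=23^7=16
after ADD R0, 4: R0=216+4=220
after SUB R2, 1: R2=2-1=1
CMP R2, 0  (cmp 1,0)
JNZ start: taken
after LOAD R7, [R0]: R7=M[220]=15
after XOR R5, R7: R5=16^15=31
after ADD R0, 4: R0=220+4=224
after SUB R2, 1: R2=1-1=0
CMP R2, 0  (cmp 0,0)
JNZ start: not taken
STORE R5, [200] → M[200]=31
halt.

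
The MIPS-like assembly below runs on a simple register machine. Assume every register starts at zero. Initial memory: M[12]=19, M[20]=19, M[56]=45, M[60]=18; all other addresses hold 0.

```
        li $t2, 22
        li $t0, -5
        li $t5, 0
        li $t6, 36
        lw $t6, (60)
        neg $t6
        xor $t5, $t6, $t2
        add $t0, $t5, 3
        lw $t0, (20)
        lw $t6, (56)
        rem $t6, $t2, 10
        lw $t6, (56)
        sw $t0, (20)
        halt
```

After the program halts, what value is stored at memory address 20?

after li $t2, 22: $t2=22
after li $t0, -5: $t0=-5
after li $t5, 0: $t5=0
after li $t6, 36: $t6=36
after lw $t6, (60): $t6=M[60]=18
after neg $t6: $t6=-(18)=-18
after xor $t5, $t6, $t2: $t5=(-18)^22=-8
after add $t0, $t5, 3: $t0=(-8)+3=-5
after lw $t0, (20): $t0=M[20]=19
after lw $t6, (56): $t6=M[56]=45
after rem $t6, $t2, 10: $t6=22%10=2
after lw $t6, (56): $t6=M[56]=45
sw $t0, (20) → M[20]=19
halt.

19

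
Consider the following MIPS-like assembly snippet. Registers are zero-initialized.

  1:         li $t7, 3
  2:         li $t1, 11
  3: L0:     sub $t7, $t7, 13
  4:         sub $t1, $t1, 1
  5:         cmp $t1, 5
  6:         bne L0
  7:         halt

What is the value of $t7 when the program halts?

-75

li $t7, 3 → $t7=3
li $t1, 11 → $t1=11
sub $t7, $t7, 13 → $t7=3-13=-10
sub $t1, $t1, 1 → $t1=11-1=10
cmp $t1, 5  (cmp 10,5)
bne L0: taken
sub $t7, $t7, 13 → $t7=(-10)-13=-23
sub $t1, $t1, 1 → $t1=10-1=9
cmp $t1, 5  (cmp 9,5)
bne L0: taken
sub $t7, $t7, 13 → $t7=(-23)-13=-36
sub $t1, $t1, 1 → $t1=9-1=8
cmp $t1, 5  (cmp 8,5)
bne L0: taken
sub $t7, $t7, 13 → $t7=(-36)-13=-49
sub $t1, $t1, 1 → $t1=8-1=7
cmp $t1, 5  (cmp 7,5)
bne L0: taken
sub $t7, $t7, 13 → $t7=(-49)-13=-62
sub $t1, $t1, 1 → $t1=7-1=6
cmp $t1, 5  (cmp 6,5)
bne L0: taken
sub $t7, $t7, 13 → $t7=(-62)-13=-75
sub $t1, $t1, 1 → $t1=6-1=5
cmp $t1, 5  (cmp 5,5)
bne L0: not taken
halt.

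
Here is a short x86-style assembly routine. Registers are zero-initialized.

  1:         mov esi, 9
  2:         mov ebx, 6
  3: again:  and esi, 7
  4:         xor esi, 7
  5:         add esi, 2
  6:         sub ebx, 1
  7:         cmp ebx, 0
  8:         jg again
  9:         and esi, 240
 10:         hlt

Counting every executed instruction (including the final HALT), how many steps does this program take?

after mov esi, 9: esi=9
after mov ebx, 6: ebx=6
after and esi, 7: esi=9&7=1
after xor esi, 7: esi=1^7=6
after add esi, 2: esi=6+2=8
after sub ebx, 1: ebx=6-1=5
cmp ebx, 0  (cmp 5,0)
jg again: taken
after and esi, 7: esi=8&7=0
after xor esi, 7: esi=0^7=7
after add esi, 2: esi=7+2=9
after sub ebx, 1: ebx=5-1=4
cmp ebx, 0  (cmp 4,0)
jg again: taken
after and esi, 7: esi=9&7=1
after xor esi, 7: esi=1^7=6
after add esi, 2: esi=6+2=8
after sub ebx, 1: ebx=4-1=3
cmp ebx, 0  (cmp 3,0)
jg again: taken
after and esi, 7: esi=8&7=0
after xor esi, 7: esi=0^7=7
after add esi, 2: esi=7+2=9
after sub ebx, 1: ebx=3-1=2
cmp ebx, 0  (cmp 2,0)
jg again: taken
after and esi, 7: esi=9&7=1
after xor esi, 7: esi=1^7=6
after add esi, 2: esi=6+2=8
after sub ebx, 1: ebx=2-1=1
cmp ebx, 0  (cmp 1,0)
jg again: taken
after and esi, 7: esi=8&7=0
after xor esi, 7: esi=0^7=7
after add esi, 2: esi=7+2=9
after sub ebx, 1: ebx=1-1=0
cmp ebx, 0  (cmp 0,0)
jg again: not taken
after and esi, 240: esi=9&240=0
halt.
Total executed instructions: 40.

40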